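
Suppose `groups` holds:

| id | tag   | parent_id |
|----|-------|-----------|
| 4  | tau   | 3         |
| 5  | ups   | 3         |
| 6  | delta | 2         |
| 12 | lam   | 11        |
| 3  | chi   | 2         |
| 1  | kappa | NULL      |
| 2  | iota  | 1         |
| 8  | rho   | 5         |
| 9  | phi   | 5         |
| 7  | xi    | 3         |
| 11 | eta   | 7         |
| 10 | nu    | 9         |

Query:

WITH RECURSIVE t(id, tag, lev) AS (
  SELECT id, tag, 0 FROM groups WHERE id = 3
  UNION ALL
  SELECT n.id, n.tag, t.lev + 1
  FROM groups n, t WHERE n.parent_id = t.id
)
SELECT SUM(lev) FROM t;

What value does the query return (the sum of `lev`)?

15

Base: id=3 (chi) at lev 0.
Iteration 1: rows with parent_id in {3} -> tau (id 4, lev 1), ups (id 5, lev 1), xi (id 7, lev 1).
Iteration 2: rows with parent_id in {4,5,7} -> rho (id 8, lev 2), phi (id 9, lev 2), eta (id 11, lev 2).
Iteration 3: rows with parent_id in {8,9,11} -> nu (id 10, lev 3), lam (id 12, lev 3).
Iteration 4: no rows with parent_id in {10,12}; recursion stops.
SUM(lev) = 0 + 1 + 1 + 1 + 2 + 2 + 2 + 3 + 3 = 15.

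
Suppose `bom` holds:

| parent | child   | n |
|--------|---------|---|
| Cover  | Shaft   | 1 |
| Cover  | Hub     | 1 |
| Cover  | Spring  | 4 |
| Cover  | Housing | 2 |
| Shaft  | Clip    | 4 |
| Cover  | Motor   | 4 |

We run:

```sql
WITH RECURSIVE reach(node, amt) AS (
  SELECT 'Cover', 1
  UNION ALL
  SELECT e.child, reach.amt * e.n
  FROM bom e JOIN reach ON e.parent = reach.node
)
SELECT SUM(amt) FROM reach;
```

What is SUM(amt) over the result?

Base: (Cover, amt=1).
Iteration 1: components of {Cover} -> Housing = 1*2 = 2, Hub = 1*1 = 1, Motor = 1*4 = 4, Shaft = 1*1 = 1, Spring = 1*4 = 4.
Iteration 2: components of {Housing,Hub,Motor,Shaft,Spring} -> Clip = 1*4 = 4.
Iteration 3: no further components; recursion stops.
SUM(amt) = 1 + 2 + 1 + 4 + 1 + 4 + 4 = 17.

17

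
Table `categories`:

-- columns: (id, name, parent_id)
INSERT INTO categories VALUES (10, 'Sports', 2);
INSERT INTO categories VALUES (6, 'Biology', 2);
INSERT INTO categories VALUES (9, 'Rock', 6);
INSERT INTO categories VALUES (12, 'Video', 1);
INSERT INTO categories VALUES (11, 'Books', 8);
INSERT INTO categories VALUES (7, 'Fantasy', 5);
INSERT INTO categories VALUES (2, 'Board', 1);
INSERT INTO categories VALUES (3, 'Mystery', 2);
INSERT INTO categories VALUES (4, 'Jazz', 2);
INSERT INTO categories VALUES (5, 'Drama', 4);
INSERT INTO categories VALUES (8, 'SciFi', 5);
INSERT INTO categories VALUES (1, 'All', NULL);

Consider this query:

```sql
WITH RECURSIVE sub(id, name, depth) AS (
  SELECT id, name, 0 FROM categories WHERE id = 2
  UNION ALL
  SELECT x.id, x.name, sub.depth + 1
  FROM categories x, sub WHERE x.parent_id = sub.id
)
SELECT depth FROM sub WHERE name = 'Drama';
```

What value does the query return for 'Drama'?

Base: id=2 (Board) at depth 0.
Iteration 1: rows with parent_id in {2} -> Mystery (id 3, depth 1), Jazz (id 4, depth 1), Biology (id 6, depth 1), Sports (id 10, depth 1).
Iteration 2: rows with parent_id in {3,4,6,10} -> Drama (id 5, depth 2), Rock (id 9, depth 2).
Iteration 3: rows with parent_id in {5,9} -> Fantasy (id 7, depth 3), SciFi (id 8, depth 3).
Iteration 4: rows with parent_id in {7,8} -> Books (id 11, depth 4).
Iteration 5: no rows with parent_id in {11}; recursion stops.

2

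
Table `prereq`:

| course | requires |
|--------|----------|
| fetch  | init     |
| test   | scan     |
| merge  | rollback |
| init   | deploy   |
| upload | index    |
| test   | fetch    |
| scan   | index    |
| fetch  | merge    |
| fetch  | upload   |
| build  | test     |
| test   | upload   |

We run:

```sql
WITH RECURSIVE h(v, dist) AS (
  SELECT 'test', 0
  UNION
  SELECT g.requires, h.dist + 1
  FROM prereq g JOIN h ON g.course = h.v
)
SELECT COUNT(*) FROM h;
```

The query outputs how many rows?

Base: (test, dist=0).
Iteration 1: edges from {test} -> (fetch, dist=1), (scan, dist=1), (upload, dist=1).
Iteration 2: edges from {fetch,scan,upload} -> (index, dist=2), (init, dist=2), (merge, dist=2), (upload, dist=2). [UNION drops 1 duplicate row(s)]
Iteration 3: edges from {index,init,merge,upload} -> (deploy, dist=3), (index, dist=3), (rollback, dist=3).
Iteration 4: no outgoing edges from {deploy,index,rollback}; recursion stops.
Total rows emitted: 11.

11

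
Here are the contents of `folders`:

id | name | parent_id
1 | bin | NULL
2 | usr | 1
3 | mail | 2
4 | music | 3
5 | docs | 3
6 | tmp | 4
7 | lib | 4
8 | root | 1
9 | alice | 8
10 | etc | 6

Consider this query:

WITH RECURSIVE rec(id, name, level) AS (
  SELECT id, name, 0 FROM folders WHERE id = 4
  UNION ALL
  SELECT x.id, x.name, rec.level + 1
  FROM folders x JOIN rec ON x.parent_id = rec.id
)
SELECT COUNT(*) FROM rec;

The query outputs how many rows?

4

Base: id=4 (music) at level 0.
Iteration 1: rows with parent_id in {4} -> tmp (id 6, level 1), lib (id 7, level 1).
Iteration 2: rows with parent_id in {6,7} -> etc (id 10, level 2).
Iteration 3: no rows with parent_id in {10}; recursion stops.
Total rows emitted: 4.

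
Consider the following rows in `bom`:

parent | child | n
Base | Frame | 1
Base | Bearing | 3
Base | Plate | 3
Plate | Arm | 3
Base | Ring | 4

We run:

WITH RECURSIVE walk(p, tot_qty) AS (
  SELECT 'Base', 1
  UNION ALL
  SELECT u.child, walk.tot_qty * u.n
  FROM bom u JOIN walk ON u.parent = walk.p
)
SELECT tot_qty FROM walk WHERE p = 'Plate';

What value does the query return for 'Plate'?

3

Base: (Base, tot_qty=1).
Iteration 1: components of {Base} -> Bearing = 1*3 = 3, Frame = 1*1 = 1, Plate = 1*3 = 3, Ring = 1*4 = 4.
Iteration 2: components of {Bearing,Frame,Plate,Ring} -> Arm = 3*3 = 9.
Iteration 3: no further components; recursion stops.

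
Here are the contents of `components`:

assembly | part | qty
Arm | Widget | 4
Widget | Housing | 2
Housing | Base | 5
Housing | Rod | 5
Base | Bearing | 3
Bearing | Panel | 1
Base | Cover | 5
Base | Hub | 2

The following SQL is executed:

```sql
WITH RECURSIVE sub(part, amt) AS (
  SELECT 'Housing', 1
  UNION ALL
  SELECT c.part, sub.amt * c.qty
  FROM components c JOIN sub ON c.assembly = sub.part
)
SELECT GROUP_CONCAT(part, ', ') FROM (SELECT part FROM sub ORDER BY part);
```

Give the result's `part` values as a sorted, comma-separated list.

Base: (Housing, amt=1).
Iteration 1: components of {Housing} -> Base = 1*5 = 5, Rod = 1*5 = 5.
Iteration 2: components of {Base,Rod} -> Bearing = 5*3 = 15, Cover = 5*5 = 25, Hub = 5*2 = 10.
Iteration 3: components of {Bearing,Cover,Hub} -> Panel = 15*1 = 15.
Iteration 4: no further components; recursion stops.

Base, Bearing, Cover, Housing, Hub, Panel, Rod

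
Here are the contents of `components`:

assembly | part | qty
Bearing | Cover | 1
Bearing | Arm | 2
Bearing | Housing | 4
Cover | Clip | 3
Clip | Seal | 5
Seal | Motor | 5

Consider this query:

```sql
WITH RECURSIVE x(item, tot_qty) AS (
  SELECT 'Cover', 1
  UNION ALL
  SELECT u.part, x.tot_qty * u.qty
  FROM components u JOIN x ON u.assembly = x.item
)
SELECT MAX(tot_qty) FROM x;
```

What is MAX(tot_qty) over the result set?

Base: (Cover, tot_qty=1).
Iteration 1: components of {Cover} -> Clip = 1*3 = 3.
Iteration 2: components of {Clip} -> Seal = 3*5 = 15.
Iteration 3: components of {Seal} -> Motor = 15*5 = 75.
Iteration 4: no further components; recursion stops.
tot_qty values: 1, 3, 15, 75; the maximum is 75.

75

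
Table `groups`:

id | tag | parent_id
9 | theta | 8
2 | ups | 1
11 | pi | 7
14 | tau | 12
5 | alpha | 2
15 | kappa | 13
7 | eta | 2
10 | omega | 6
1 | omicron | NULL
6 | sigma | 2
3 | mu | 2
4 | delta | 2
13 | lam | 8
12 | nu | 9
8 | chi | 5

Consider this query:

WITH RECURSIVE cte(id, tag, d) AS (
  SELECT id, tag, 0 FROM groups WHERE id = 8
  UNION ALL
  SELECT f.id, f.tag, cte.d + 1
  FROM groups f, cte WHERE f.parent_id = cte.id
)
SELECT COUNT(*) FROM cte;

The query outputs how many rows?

Base: id=8 (chi) at d 0.
Iteration 1: rows with parent_id in {8} -> theta (id 9, d 1), lam (id 13, d 1).
Iteration 2: rows with parent_id in {9,13} -> nu (id 12, d 2), kappa (id 15, d 2).
Iteration 3: rows with parent_id in {12,15} -> tau (id 14, d 3).
Iteration 4: no rows with parent_id in {14}; recursion stops.
Total rows emitted: 6.

6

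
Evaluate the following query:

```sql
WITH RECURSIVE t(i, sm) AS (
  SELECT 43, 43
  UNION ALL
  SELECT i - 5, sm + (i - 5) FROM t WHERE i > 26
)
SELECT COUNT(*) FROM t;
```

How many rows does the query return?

5

Base: i=43, sm=43.
Iteration 1: 43 > 26 holds -> i = 43 - 5 = 38, sm = 43 + 38 = 81.
Iteration 2: 38 > 26 holds -> i = 38 - 5 = 33, sm = 81 + 33 = 114.
Iteration 3: 33 > 26 holds -> i = 33 - 5 = 28, sm = 114 + 28 = 142.
Iteration 4: 28 > 26 holds -> i = 28 - 5 = 23, sm = 142 + 23 = 165.
Iteration 5: 23 > 26 fails; recursion stops.
Total rows emitted: 5.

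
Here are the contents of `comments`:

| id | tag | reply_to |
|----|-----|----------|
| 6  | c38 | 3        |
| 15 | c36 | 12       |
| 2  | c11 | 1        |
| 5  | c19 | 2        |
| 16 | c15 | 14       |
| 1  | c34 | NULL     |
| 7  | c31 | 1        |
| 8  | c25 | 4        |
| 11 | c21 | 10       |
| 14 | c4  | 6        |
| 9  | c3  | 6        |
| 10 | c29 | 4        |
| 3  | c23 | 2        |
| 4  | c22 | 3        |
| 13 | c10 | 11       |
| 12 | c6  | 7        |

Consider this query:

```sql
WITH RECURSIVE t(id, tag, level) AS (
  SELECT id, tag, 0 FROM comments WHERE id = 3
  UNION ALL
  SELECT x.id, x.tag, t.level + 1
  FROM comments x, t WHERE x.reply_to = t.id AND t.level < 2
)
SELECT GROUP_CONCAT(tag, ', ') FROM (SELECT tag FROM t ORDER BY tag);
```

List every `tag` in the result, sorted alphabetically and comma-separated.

Base: id=3 (c23) at level 0.
Iteration 1: rows with reply_to in {3} -> c22 (id 4, level 1), c38 (id 6, level 1).
Iteration 2: rows with reply_to in {4,6} -> c25 (id 8, level 2), c3 (id 9, level 2), c29 (id 10, level 2), c4 (id 14, level 2).
Iteration 3: level < 2 fails for all current rows; recursion stops.

c22, c23, c25, c29, c3, c38, c4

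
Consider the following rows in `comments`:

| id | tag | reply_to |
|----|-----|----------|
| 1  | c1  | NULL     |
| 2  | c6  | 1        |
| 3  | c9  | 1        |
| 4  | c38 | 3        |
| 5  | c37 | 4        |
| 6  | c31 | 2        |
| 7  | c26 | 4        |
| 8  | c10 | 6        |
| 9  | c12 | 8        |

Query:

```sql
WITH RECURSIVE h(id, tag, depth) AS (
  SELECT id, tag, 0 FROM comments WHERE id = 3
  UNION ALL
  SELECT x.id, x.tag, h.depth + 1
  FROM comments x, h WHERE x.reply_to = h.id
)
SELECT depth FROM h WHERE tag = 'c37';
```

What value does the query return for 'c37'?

Base: id=3 (c9) at depth 0.
Iteration 1: rows with reply_to in {3} -> c38 (id 4, depth 1).
Iteration 2: rows with reply_to in {4} -> c37 (id 5, depth 2), c26 (id 7, depth 2).
Iteration 3: no rows with reply_to in {5,7}; recursion stops.

2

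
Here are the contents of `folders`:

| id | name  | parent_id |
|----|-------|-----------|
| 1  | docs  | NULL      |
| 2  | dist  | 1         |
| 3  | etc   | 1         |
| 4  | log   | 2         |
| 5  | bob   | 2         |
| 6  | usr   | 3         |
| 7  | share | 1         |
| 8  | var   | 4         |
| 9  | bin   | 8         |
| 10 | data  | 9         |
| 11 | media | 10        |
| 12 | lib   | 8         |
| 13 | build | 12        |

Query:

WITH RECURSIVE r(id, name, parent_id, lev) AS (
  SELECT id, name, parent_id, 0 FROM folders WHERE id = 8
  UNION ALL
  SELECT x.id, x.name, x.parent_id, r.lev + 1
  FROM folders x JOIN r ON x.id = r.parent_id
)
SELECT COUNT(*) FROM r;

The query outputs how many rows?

4

Base: id=8 (var), parent_id=4, lev 0.
Iteration 1: join on id=4 -> log (id 4, parent_id=2, lev 1).
Iteration 2: join on id=2 -> dist (id 2, parent_id=1, lev 2).
Iteration 3: join on id=1 -> docs (id 1, parent_id=NULL, lev 3).
Iteration 4: parent_id is NULL; no match; recursion stops.
Total rows emitted: 4.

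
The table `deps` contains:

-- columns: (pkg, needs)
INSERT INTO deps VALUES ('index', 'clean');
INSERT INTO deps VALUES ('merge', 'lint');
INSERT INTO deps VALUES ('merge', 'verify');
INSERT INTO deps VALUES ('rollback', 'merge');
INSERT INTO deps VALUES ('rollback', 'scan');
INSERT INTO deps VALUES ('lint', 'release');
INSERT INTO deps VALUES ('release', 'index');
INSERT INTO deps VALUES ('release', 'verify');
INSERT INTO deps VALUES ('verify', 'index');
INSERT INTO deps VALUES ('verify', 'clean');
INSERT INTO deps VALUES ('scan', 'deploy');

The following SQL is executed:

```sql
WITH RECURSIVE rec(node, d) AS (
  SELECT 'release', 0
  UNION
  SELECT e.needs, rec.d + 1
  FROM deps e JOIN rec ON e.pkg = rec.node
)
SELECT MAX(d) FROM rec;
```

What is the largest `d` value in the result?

3

Base: (release, d=0).
Iteration 1: edges from {release} -> (index, d=1), (verify, d=1).
Iteration 2: edges from {index,verify} -> (clean, d=2), (index, d=2). [UNION drops 1 duplicate row(s)]
Iteration 3: edges from {clean,index} -> (clean, d=3).
Iteration 4: no outgoing edges from {clean}; recursion stops.
d values: 0, 1, 1, 2, 2, 3; the maximum is 3.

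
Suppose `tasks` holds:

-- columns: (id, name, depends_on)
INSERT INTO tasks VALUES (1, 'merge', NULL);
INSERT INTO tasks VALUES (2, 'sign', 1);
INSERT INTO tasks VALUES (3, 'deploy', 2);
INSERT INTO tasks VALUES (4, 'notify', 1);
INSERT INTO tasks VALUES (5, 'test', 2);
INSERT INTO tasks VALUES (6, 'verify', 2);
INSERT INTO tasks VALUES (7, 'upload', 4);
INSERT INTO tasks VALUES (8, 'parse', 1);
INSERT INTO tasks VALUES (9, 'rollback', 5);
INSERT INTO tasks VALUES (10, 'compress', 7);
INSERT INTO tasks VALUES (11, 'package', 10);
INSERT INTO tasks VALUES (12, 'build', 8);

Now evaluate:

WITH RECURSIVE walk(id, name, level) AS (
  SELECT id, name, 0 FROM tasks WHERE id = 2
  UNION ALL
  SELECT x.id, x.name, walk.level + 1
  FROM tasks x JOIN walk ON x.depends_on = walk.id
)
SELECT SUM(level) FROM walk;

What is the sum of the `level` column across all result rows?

5

Base: id=2 (sign) at level 0.
Iteration 1: rows with depends_on in {2} -> deploy (id 3, level 1), test (id 5, level 1), verify (id 6, level 1).
Iteration 2: rows with depends_on in {3,5,6} -> rollback (id 9, level 2).
Iteration 3: no rows with depends_on in {9}; recursion stops.
SUM(level) = 0 + 1 + 1 + 1 + 2 = 5.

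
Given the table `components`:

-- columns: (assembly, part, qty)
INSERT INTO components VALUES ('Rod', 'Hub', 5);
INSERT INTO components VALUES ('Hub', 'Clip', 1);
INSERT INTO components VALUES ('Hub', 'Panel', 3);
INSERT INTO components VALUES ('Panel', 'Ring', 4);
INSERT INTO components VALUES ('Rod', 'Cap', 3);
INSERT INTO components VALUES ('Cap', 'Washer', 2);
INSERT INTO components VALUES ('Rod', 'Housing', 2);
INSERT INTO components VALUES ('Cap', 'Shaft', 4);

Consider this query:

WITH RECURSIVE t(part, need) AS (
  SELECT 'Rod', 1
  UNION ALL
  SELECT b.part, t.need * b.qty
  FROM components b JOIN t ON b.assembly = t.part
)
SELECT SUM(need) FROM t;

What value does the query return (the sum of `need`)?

109

Base: (Rod, need=1).
Iteration 1: components of {Rod} -> Cap = 1*3 = 3, Housing = 1*2 = 2, Hub = 1*5 = 5.
Iteration 2: components of {Cap,Housing,Hub} -> Clip = 5*1 = 5, Panel = 5*3 = 15, Shaft = 3*4 = 12, Washer = 3*2 = 6.
Iteration 3: components of {Clip,Panel,Shaft,Washer} -> Ring = 15*4 = 60.
Iteration 4: no further components; recursion stops.
SUM(need) = 1 + 5 + 3 + 2 + 5 + 15 + 6 + 12 + 60 = 109.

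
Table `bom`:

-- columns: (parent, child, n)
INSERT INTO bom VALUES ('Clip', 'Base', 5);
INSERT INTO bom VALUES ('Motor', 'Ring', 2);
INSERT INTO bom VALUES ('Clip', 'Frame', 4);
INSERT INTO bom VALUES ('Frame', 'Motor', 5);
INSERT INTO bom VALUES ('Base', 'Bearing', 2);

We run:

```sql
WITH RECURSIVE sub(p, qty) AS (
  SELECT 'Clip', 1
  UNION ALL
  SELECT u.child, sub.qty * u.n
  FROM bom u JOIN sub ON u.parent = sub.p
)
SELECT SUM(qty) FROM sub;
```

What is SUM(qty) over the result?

Base: (Clip, qty=1).
Iteration 1: components of {Clip} -> Base = 1*5 = 5, Frame = 1*4 = 4.
Iteration 2: components of {Base,Frame} -> Bearing = 5*2 = 10, Motor = 4*5 = 20.
Iteration 3: components of {Bearing,Motor} -> Ring = 20*2 = 40.
Iteration 4: no further components; recursion stops.
SUM(qty) = 1 + 5 + 4 + 10 + 20 + 40 = 80.

80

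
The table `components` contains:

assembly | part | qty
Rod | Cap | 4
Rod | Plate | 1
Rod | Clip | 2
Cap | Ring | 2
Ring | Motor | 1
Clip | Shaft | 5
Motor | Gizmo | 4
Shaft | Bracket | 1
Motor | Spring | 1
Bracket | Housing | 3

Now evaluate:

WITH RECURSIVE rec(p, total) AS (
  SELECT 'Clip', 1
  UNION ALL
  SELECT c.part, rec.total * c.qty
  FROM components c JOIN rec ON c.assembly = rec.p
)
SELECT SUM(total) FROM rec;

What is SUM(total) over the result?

26

Base: (Clip, total=1).
Iteration 1: components of {Clip} -> Shaft = 1*5 = 5.
Iteration 2: components of {Shaft} -> Bracket = 5*1 = 5.
Iteration 3: components of {Bracket} -> Housing = 5*3 = 15.
Iteration 4: no further components; recursion stops.
SUM(total) = 1 + 5 + 5 + 15 = 26.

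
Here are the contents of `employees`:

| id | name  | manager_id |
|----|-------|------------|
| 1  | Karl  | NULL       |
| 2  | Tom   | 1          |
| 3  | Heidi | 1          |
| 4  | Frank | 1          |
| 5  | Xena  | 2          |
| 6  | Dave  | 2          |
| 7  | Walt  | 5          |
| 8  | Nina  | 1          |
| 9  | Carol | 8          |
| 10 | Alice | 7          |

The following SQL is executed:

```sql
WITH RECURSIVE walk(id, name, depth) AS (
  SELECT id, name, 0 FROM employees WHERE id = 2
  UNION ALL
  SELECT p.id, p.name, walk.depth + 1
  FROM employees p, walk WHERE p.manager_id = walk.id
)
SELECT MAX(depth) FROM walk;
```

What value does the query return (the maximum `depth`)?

3

Base: id=2 (Tom) at depth 0.
Iteration 1: rows with manager_id in {2} -> Xena (id 5, depth 1), Dave (id 6, depth 1).
Iteration 2: rows with manager_id in {5,6} -> Walt (id 7, depth 2).
Iteration 3: rows with manager_id in {7} -> Alice (id 10, depth 3).
Iteration 4: no rows with manager_id in {10}; recursion stops.
depth values: 0, 1, 1, 2, 3; the maximum is 3.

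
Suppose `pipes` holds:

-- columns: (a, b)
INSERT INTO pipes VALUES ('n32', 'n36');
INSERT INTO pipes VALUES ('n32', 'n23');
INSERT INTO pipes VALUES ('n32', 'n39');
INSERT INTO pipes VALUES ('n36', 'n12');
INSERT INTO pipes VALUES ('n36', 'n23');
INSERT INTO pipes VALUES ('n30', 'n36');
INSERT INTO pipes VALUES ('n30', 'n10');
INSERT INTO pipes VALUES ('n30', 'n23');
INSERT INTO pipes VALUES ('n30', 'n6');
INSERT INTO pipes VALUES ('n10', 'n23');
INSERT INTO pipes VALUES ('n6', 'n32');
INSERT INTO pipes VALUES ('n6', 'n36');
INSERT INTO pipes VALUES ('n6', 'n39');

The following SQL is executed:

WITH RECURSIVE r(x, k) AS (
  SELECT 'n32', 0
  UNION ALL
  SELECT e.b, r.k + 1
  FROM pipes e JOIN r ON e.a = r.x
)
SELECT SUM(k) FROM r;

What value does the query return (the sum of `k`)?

Base: (n32, k=0).
Iteration 1: edges from {n32} -> (n23, k=1), (n36, k=1), (n39, k=1).
Iteration 2: edges from {n23,n36,n39} -> (n12, k=2), (n23, k=2).
Iteration 3: no outgoing edges from {n12,n23}; recursion stops.
SUM(k) = 0 + 1 + 1 + 1 + 2 + 2 = 7.

7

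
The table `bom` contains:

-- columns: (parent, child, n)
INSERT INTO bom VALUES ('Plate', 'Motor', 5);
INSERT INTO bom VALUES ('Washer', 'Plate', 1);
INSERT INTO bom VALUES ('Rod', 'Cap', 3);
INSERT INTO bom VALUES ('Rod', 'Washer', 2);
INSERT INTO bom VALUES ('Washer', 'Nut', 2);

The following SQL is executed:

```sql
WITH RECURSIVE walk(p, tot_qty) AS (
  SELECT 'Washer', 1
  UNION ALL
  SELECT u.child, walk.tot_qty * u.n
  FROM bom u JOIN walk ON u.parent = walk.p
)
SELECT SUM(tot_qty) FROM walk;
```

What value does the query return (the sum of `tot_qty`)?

Base: (Washer, tot_qty=1).
Iteration 1: components of {Washer} -> Nut = 1*2 = 2, Plate = 1*1 = 1.
Iteration 2: components of {Nut,Plate} -> Motor = 1*5 = 5.
Iteration 3: no further components; recursion stops.
SUM(tot_qty) = 1 + 2 + 1 + 5 = 9.

9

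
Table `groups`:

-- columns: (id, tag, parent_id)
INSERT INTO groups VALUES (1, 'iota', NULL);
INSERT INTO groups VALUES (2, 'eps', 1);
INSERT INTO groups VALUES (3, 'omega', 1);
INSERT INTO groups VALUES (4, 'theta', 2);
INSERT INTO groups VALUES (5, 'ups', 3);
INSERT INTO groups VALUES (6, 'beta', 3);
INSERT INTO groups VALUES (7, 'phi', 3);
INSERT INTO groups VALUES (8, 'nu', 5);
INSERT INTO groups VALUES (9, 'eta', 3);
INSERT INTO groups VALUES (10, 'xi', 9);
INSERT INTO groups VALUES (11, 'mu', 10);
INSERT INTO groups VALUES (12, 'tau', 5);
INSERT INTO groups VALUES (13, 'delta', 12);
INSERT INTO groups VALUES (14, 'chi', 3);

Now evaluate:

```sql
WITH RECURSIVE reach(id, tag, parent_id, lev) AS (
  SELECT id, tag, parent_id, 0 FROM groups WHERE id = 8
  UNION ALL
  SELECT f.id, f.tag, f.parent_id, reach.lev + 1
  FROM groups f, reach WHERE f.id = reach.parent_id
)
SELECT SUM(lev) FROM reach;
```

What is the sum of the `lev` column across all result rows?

6

Base: id=8 (nu), parent_id=5, lev 0.
Iteration 1: join on id=5 -> ups (id 5, parent_id=3, lev 1).
Iteration 2: join on id=3 -> omega (id 3, parent_id=1, lev 2).
Iteration 3: join on id=1 -> iota (id 1, parent_id=NULL, lev 3).
Iteration 4: parent_id is NULL; no match; recursion stops.
SUM(lev) = 0 + 1 + 2 + 3 = 6.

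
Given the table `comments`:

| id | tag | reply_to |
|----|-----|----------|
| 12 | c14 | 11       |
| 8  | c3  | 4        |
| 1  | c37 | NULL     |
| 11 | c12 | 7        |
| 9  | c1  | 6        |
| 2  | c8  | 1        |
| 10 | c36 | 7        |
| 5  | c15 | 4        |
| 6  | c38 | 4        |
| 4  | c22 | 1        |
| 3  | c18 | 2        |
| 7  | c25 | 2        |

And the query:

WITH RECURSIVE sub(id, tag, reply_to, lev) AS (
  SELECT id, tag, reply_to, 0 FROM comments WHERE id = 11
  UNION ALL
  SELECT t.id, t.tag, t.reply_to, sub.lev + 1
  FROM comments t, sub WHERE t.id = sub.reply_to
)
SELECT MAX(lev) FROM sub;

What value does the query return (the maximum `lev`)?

3

Base: id=11 (c12), reply_to=7, lev 0.
Iteration 1: join on id=7 -> c25 (id 7, reply_to=2, lev 1).
Iteration 2: join on id=2 -> c8 (id 2, reply_to=1, lev 2).
Iteration 3: join on id=1 -> c37 (id 1, reply_to=NULL, lev 3).
Iteration 4: reply_to is NULL; no match; recursion stops.
lev values: 0, 1, 2, 3; the maximum is 3.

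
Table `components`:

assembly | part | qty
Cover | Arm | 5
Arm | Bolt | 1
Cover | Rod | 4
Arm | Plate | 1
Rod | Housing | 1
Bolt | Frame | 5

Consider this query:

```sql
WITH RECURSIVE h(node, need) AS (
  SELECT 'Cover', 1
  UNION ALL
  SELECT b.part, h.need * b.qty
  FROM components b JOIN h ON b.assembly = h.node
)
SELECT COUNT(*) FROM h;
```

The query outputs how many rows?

7

Base: (Cover, need=1).
Iteration 1: components of {Cover} -> Arm = 1*5 = 5, Rod = 1*4 = 4.
Iteration 2: components of {Arm,Rod} -> Bolt = 5*1 = 5, Housing = 4*1 = 4, Plate = 5*1 = 5.
Iteration 3: components of {Bolt,Housing,Plate} -> Frame = 5*5 = 25.
Iteration 4: no further components; recursion stops.
Total rows emitted: 7.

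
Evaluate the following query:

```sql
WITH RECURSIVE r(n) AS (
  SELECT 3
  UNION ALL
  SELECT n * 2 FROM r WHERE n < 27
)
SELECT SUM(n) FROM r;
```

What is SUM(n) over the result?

93

Base: n=3.
Iteration 1: 3 < 27 holds -> n = 3 * 2 = 6.
Iteration 2: 6 < 27 holds -> n = 6 * 2 = 12.
Iteration 3: 12 < 27 holds -> n = 12 * 2 = 24.
Iteration 4: 24 < 27 holds -> n = 24 * 2 = 48.
Iteration 5: 48 < 27 fails; recursion stops.
SUM(n) = 3 + 6 + 12 + 24 + 48 = 93.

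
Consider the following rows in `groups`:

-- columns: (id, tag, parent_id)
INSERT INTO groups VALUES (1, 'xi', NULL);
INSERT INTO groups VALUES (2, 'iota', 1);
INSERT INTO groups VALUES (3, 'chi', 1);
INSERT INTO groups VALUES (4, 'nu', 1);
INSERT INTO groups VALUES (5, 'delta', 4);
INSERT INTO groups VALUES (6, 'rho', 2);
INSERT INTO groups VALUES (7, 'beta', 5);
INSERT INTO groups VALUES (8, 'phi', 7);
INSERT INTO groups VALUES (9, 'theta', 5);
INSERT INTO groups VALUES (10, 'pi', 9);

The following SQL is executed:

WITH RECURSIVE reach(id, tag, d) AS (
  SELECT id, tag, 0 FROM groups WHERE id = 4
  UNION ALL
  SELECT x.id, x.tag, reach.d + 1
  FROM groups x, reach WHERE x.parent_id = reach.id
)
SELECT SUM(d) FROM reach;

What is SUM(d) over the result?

11

Base: id=4 (nu) at d 0.
Iteration 1: rows with parent_id in {4} -> delta (id 5, d 1).
Iteration 2: rows with parent_id in {5} -> beta (id 7, d 2), theta (id 9, d 2).
Iteration 3: rows with parent_id in {7,9} -> phi (id 8, d 3), pi (id 10, d 3).
Iteration 4: no rows with parent_id in {8,10}; recursion stops.
SUM(d) = 0 + 1 + 2 + 2 + 3 + 3 = 11.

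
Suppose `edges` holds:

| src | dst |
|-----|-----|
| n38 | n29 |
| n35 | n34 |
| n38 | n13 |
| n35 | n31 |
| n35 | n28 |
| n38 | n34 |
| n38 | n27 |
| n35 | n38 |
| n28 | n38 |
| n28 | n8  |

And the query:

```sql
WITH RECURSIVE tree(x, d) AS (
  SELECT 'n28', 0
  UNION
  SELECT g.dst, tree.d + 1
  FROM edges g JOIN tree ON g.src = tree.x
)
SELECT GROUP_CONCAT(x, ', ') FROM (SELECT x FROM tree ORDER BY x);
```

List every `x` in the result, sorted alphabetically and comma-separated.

n13, n27, n28, n29, n34, n38, n8

Base: (n28, d=0).
Iteration 1: edges from {n28} -> (n38, d=1), (n8, d=1).
Iteration 2: edges from {n38,n8} -> (n13, d=2), (n27, d=2), (n29, d=2), (n34, d=2).
Iteration 3: no outgoing edges from {n13,n27,n29,n34}; recursion stops.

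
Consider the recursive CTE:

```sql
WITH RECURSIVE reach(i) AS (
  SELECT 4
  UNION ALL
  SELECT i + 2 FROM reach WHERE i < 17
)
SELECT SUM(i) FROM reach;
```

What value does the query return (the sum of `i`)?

88

Base: i=4.
Iteration 1: 4 < 17 holds -> i = 4 + 2 = 6.
Iteration 2: 6 < 17 holds -> i = 6 + 2 = 8.
Iteration 3: 8 < 17 holds -> i = 8 + 2 = 10.
Iteration 4: 10 < 17 holds -> i = 10 + 2 = 12.
Iteration 5: 12 < 17 holds -> i = 12 + 2 = 14.
Iteration 6: 14 < 17 holds -> i = 14 + 2 = 16.
Iteration 7: 16 < 17 holds -> i = 16 + 2 = 18.
Iteration 8: 18 < 17 fails; recursion stops.
SUM(i) = 4 + 6 + 8 + 10 + 12 + 14 + 16 + 18 = 88.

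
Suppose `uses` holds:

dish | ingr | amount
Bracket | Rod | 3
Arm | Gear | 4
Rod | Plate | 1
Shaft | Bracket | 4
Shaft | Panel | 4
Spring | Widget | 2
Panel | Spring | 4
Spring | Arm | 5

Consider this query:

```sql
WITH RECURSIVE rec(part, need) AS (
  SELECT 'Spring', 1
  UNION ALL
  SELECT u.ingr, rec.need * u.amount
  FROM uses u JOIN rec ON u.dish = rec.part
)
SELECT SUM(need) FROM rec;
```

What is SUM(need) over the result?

Base: (Spring, need=1).
Iteration 1: components of {Spring} -> Arm = 1*5 = 5, Widget = 1*2 = 2.
Iteration 2: components of {Arm,Widget} -> Gear = 5*4 = 20.
Iteration 3: no further components; recursion stops.
SUM(need) = 1 + 5 + 2 + 20 = 28.

28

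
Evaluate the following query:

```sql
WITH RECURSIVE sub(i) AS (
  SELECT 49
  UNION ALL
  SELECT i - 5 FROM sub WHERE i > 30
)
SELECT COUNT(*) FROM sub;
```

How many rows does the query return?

5

Base: i=49.
Iteration 1: 49 > 30 holds -> i = 49 - 5 = 44.
Iteration 2: 44 > 30 holds -> i = 44 - 5 = 39.
Iteration 3: 39 > 30 holds -> i = 39 - 5 = 34.
Iteration 4: 34 > 30 holds -> i = 34 - 5 = 29.
Iteration 5: 29 > 30 fails; recursion stops.
Total rows emitted: 5.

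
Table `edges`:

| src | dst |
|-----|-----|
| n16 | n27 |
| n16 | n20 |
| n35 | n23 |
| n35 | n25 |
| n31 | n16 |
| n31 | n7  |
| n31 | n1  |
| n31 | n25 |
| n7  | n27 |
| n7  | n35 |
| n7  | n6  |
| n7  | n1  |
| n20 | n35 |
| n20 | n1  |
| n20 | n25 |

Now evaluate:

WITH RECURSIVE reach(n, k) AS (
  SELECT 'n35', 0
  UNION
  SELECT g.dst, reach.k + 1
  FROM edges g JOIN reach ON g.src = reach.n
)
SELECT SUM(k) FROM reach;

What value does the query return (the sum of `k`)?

2

Base: (n35, k=0).
Iteration 1: edges from {n35} -> (n23, k=1), (n25, k=1).
Iteration 2: no outgoing edges from {n23,n25}; recursion stops.
SUM(k) = 0 + 1 + 1 = 2.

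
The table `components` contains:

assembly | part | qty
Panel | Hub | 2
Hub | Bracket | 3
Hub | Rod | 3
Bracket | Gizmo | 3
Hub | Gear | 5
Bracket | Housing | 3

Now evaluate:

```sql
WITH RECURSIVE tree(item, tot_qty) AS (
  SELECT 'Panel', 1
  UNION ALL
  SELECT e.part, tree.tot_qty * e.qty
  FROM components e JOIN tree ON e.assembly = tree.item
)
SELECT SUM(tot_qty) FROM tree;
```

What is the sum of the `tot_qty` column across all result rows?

Base: (Panel, tot_qty=1).
Iteration 1: components of {Panel} -> Hub = 1*2 = 2.
Iteration 2: components of {Hub} -> Bracket = 2*3 = 6, Gear = 2*5 = 10, Rod = 2*3 = 6.
Iteration 3: components of {Bracket,Gear,Rod} -> Gizmo = 6*3 = 18, Housing = 6*3 = 18.
Iteration 4: no further components; recursion stops.
SUM(tot_qty) = 1 + 2 + 6 + 6 + 10 + 18 + 18 = 61.

61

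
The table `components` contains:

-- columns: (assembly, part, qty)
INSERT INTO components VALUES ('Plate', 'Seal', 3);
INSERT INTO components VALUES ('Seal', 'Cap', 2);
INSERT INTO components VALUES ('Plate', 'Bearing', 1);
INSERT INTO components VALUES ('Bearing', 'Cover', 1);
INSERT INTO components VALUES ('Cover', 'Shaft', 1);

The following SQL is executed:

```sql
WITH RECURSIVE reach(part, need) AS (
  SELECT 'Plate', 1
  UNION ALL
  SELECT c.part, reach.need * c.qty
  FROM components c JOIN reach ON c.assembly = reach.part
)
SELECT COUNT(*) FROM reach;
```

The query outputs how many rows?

Base: (Plate, need=1).
Iteration 1: components of {Plate} -> Bearing = 1*1 = 1, Seal = 1*3 = 3.
Iteration 2: components of {Bearing,Seal} -> Cap = 3*2 = 6, Cover = 1*1 = 1.
Iteration 3: components of {Cap,Cover} -> Shaft = 1*1 = 1.
Iteration 4: no further components; recursion stops.
Total rows emitted: 6.

6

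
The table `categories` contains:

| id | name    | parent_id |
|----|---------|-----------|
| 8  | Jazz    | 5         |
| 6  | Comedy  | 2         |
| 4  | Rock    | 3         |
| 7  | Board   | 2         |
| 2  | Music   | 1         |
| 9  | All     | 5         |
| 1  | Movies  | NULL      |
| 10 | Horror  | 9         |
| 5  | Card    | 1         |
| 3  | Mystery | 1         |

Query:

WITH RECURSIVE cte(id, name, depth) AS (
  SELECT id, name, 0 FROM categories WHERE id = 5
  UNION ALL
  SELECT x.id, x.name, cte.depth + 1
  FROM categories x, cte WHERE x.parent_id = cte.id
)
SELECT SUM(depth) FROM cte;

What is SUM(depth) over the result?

4

Base: id=5 (Card) at depth 0.
Iteration 1: rows with parent_id in {5} -> Jazz (id 8, depth 1), All (id 9, depth 1).
Iteration 2: rows with parent_id in {8,9} -> Horror (id 10, depth 2).
Iteration 3: no rows with parent_id in {10}; recursion stops.
SUM(depth) = 0 + 1 + 1 + 2 = 4.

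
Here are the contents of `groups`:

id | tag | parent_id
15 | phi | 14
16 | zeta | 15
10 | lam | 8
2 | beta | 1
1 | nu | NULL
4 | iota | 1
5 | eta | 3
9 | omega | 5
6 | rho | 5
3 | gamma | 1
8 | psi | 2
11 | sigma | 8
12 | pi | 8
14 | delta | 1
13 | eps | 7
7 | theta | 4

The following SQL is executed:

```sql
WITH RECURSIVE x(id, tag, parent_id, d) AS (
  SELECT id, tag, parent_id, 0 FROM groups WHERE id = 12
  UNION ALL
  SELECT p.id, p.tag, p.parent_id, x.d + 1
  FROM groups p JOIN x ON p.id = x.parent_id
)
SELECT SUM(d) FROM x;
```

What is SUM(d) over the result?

Base: id=12 (pi), parent_id=8, d 0.
Iteration 1: join on id=8 -> psi (id 8, parent_id=2, d 1).
Iteration 2: join on id=2 -> beta (id 2, parent_id=1, d 2).
Iteration 3: join on id=1 -> nu (id 1, parent_id=NULL, d 3).
Iteration 4: parent_id is NULL; no match; recursion stops.
SUM(d) = 0 + 1 + 2 + 3 = 6.

6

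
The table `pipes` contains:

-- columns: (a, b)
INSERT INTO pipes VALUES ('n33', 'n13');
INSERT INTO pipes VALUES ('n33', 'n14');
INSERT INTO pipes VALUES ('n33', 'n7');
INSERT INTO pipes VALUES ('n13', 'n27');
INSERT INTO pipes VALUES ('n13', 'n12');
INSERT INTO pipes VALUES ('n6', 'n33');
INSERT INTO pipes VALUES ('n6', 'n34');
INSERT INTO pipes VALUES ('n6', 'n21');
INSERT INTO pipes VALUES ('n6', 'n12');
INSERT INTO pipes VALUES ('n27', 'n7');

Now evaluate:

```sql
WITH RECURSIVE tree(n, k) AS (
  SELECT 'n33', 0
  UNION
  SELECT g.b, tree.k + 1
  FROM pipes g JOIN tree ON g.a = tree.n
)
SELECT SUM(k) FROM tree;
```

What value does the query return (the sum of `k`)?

Base: (n33, k=0).
Iteration 1: edges from {n33} -> (n13, k=1), (n14, k=1), (n7, k=1).
Iteration 2: edges from {n13,n14,n7} -> (n12, k=2), (n27, k=2).
Iteration 3: edges from {n12,n27} -> (n7, k=3).
Iteration 4: no outgoing edges from {n7}; recursion stops.
SUM(k) = 0 + 1 + 1 + 1 + 2 + 2 + 3 = 10.

10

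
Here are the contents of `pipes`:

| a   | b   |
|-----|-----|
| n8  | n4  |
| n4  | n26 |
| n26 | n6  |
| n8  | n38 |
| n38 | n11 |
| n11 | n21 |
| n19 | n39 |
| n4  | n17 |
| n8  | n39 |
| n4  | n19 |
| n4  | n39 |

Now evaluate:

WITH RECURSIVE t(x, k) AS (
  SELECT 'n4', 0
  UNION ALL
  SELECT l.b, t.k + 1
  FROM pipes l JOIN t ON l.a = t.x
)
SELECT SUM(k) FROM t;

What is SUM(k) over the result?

Base: (n4, k=0).
Iteration 1: edges from {n4} -> (n17, k=1), (n19, k=1), (n26, k=1), (n39, k=1).
Iteration 2: edges from {n17,n19,n26,n39} -> (n39, k=2), (n6, k=2).
Iteration 3: no outgoing edges from {n39,n6}; recursion stops.
SUM(k) = 0 + 1 + 1 + 1 + 1 + 2 + 2 = 8.

8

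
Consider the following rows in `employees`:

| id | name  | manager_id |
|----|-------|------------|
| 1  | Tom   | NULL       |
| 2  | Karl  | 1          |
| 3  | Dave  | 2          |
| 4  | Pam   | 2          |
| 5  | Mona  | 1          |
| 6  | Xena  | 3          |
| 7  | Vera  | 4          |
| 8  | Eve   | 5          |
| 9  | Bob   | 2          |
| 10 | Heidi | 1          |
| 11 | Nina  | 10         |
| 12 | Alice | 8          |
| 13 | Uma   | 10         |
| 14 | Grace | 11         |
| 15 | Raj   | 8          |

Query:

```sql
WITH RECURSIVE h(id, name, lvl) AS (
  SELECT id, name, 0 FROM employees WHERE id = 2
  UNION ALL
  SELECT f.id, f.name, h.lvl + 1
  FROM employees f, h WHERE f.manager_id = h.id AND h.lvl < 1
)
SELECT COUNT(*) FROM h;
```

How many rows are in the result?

Base: id=2 (Karl) at lvl 0.
Iteration 1: rows with manager_id in {2} -> Dave (id 3, lvl 1), Pam (id 4, lvl 1), Bob (id 9, lvl 1).
Iteration 2: lvl < 1 fails for all current rows; recursion stops.
Total rows emitted: 4.

4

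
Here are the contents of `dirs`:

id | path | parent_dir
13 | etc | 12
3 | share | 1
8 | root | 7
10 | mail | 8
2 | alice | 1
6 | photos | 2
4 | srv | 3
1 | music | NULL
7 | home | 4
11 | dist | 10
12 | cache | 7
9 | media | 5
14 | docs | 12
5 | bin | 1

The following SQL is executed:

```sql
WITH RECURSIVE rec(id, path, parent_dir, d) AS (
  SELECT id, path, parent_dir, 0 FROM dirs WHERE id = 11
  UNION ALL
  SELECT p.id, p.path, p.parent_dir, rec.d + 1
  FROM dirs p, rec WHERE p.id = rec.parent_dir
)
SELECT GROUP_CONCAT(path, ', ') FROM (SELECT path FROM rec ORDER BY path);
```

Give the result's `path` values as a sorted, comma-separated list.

dist, home, mail, music, root, share, srv

Base: id=11 (dist), parent_dir=10, d 0.
Iteration 1: join on id=10 -> mail (id 10, parent_dir=8, d 1).
Iteration 2: join on id=8 -> root (id 8, parent_dir=7, d 2).
Iteration 3: join on id=7 -> home (id 7, parent_dir=4, d 3).
Iteration 4: join on id=4 -> srv (id 4, parent_dir=3, d 4).
Iteration 5: join on id=3 -> share (id 3, parent_dir=1, d 5).
Iteration 6: join on id=1 -> music (id 1, parent_dir=NULL, d 6).
Iteration 7: parent_dir is NULL; no match; recursion stops.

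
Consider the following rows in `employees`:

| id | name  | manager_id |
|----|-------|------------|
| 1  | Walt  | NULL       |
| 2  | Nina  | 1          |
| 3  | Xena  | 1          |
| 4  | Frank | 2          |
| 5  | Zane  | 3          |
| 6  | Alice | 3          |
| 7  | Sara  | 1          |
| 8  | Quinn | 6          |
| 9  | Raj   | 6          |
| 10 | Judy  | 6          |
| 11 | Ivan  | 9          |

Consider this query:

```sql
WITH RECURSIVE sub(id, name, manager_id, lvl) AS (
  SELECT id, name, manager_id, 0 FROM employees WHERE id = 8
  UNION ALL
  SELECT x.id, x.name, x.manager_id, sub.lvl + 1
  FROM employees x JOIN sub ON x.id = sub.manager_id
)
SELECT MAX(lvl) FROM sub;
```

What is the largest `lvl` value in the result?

3

Base: id=8 (Quinn), manager_id=6, lvl 0.
Iteration 1: join on id=6 -> Alice (id 6, manager_id=3, lvl 1).
Iteration 2: join on id=3 -> Xena (id 3, manager_id=1, lvl 2).
Iteration 3: join on id=1 -> Walt (id 1, manager_id=NULL, lvl 3).
Iteration 4: manager_id is NULL; no match; recursion stops.
lvl values: 0, 1, 2, 3; the maximum is 3.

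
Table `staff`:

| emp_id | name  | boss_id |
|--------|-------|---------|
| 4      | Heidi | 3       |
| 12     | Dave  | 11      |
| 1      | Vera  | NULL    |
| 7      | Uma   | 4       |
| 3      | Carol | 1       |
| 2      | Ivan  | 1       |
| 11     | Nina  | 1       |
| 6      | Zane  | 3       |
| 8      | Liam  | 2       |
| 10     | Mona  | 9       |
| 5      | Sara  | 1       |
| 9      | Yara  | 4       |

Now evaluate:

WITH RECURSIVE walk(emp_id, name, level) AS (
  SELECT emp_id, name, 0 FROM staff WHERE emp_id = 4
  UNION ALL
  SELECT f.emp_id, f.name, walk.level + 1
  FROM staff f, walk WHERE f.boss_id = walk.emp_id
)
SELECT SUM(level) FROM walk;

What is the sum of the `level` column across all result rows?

4

Base: emp_id=4 (Heidi) at level 0.
Iteration 1: rows with boss_id in {4} -> Uma (id 7, level 1), Yara (id 9, level 1).
Iteration 2: rows with boss_id in {7,9} -> Mona (id 10, level 2).
Iteration 3: no rows with boss_id in {10}; recursion stops.
SUM(level) = 0 + 1 + 1 + 2 = 4.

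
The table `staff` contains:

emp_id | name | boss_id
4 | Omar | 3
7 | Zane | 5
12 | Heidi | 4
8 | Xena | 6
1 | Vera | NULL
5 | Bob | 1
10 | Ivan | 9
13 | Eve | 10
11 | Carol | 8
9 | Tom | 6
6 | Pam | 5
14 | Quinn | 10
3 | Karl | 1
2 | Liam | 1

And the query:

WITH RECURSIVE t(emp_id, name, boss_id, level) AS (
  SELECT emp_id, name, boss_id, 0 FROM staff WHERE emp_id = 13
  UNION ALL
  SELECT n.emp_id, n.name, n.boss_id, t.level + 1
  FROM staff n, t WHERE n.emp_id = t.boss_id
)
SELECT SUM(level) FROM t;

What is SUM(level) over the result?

15

Base: emp_id=13 (Eve), boss_id=10, level 0.
Iteration 1: join on emp_id=10 -> Ivan (id 10, boss_id=9, level 1).
Iteration 2: join on emp_id=9 -> Tom (id 9, boss_id=6, level 2).
Iteration 3: join on emp_id=6 -> Pam (id 6, boss_id=5, level 3).
Iteration 4: join on emp_id=5 -> Bob (id 5, boss_id=1, level 4).
Iteration 5: join on emp_id=1 -> Vera (id 1, boss_id=NULL, level 5).
Iteration 6: boss_id is NULL; no match; recursion stops.
SUM(level) = 0 + 1 + 2 + 3 + 4 + 5 = 15.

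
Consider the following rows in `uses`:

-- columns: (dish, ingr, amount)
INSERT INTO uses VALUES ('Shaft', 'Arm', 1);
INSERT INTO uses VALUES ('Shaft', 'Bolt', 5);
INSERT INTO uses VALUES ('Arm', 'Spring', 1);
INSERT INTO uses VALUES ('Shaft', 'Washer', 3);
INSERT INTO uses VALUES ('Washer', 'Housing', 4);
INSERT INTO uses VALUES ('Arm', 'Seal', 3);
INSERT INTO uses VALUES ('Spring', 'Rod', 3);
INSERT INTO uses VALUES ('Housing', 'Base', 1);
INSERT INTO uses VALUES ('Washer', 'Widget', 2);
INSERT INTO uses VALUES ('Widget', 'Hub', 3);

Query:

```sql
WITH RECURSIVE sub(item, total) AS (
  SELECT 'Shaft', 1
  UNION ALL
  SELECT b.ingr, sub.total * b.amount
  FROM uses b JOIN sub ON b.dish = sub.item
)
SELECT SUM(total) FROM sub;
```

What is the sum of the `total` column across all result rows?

65

Base: (Shaft, total=1).
Iteration 1: components of {Shaft} -> Arm = 1*1 = 1, Bolt = 1*5 = 5, Washer = 1*3 = 3.
Iteration 2: components of {Arm,Bolt,Washer} -> Housing = 3*4 = 12, Seal = 1*3 = 3, Spring = 1*1 = 1, Widget = 3*2 = 6.
Iteration 3: components of {Housing,Seal,Spring,Widget} -> Base = 12*1 = 12, Hub = 6*3 = 18, Rod = 1*3 = 3.
Iteration 4: no further components; recursion stops.
SUM(total) = 1 + 1 + 5 + 3 + 1 + 3 + 12 + 6 + 3 + 12 + 18 = 65.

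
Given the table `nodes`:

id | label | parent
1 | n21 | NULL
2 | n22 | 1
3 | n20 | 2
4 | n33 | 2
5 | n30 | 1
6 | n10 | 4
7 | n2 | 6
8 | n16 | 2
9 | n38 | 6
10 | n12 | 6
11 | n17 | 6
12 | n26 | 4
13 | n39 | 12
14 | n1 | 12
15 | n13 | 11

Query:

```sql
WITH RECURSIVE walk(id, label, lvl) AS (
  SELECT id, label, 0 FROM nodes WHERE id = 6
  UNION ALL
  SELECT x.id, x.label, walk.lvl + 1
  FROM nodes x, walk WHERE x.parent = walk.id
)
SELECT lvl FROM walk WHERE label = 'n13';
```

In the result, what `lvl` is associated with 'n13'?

Base: id=6 (n10) at lvl 0.
Iteration 1: rows with parent in {6} -> n2 (id 7, lvl 1), n38 (id 9, lvl 1), n12 (id 10, lvl 1), n17 (id 11, lvl 1).
Iteration 2: rows with parent in {7,9,10,11} -> n13 (id 15, lvl 2).
Iteration 3: no rows with parent in {15}; recursion stops.

2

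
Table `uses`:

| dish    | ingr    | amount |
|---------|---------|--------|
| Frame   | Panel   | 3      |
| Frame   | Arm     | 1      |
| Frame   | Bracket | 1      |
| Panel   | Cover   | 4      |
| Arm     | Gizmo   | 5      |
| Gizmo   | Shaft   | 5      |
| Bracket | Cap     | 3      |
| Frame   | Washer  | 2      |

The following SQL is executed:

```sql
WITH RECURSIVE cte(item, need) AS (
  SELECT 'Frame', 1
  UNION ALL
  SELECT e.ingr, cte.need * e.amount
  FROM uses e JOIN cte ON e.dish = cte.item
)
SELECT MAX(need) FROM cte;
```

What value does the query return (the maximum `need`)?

Base: (Frame, need=1).
Iteration 1: components of {Frame} -> Arm = 1*1 = 1, Bracket = 1*1 = 1, Panel = 1*3 = 3, Washer = 1*2 = 2.
Iteration 2: components of {Arm,Bracket,Panel,Washer} -> Cap = 1*3 = 3, Cover = 3*4 = 12, Gizmo = 1*5 = 5.
Iteration 3: components of {Cap,Cover,Gizmo} -> Shaft = 5*5 = 25.
Iteration 4: no further components; recursion stops.
need values: 1, 3, 1, 1, 2, 12, 5, 3, 25; the maximum is 25.

25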